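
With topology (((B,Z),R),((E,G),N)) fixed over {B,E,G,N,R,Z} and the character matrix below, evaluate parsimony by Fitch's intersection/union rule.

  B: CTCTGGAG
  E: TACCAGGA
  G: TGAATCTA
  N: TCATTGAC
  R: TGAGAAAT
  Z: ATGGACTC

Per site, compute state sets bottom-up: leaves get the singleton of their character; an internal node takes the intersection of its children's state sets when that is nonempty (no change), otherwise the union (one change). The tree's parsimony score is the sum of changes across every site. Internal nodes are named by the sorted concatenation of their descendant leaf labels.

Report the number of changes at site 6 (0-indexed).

[col 0] BZ: children B:{C}, Z:{A} ∪→ {A,C}; cost 1
[col 0] BRZ: children BZ:{A,C}, R:{T} ∪→ {A,C,T}; cost 1
[col 0] EG: children E:{T}, G:{T} ∩→ {T}; cost 0
[col 0] EGN: children EG:{T}, N:{T} ∩→ {T}; cost 0
[col 0] BEGNRZ: children BRZ:{A,C,T}, EGN:{T} ∩→ {T}; cost 0
[col 1] BZ: children B:{T}, Z:{T} ∩→ {T}; cost 0
[col 1] BRZ: children BZ:{T}, R:{G} ∪→ {G,T}; cost 1
[col 1] EG: children E:{A}, G:{G} ∪→ {A,G}; cost 1
[col 1] EGN: children EG:{A,G}, N:{C} ∪→ {A,C,G}; cost 1
[col 1] BEGNRZ: children BRZ:{G,T}, EGN:{A,C,G} ∩→ {G}; cost 0
[col 2] BZ: children B:{C}, Z:{G} ∪→ {C,G}; cost 1
[col 2] BRZ: children BZ:{C,G}, R:{A} ∪→ {A,C,G}; cost 1
[col 2] EG: children E:{C}, G:{A} ∪→ {A,C}; cost 1
[col 2] EGN: children EG:{A,C}, N:{A} ∩→ {A}; cost 0
[col 2] BEGNRZ: children BRZ:{A,C,G}, EGN:{A} ∩→ {A}; cost 0
[col 3] BZ: children B:{T}, Z:{G} ∪→ {G,T}; cost 1
[col 3] BRZ: children BZ:{G,T}, R:{G} ∩→ {G}; cost 0
[col 3] EG: children E:{C}, G:{A} ∪→ {A,C}; cost 1
[col 3] EGN: children EG:{A,C}, N:{T} ∪→ {A,C,T}; cost 1
[col 3] BEGNRZ: children BRZ:{G}, EGN:{A,C,T} ∪→ {A,C,G,T}; cost 1
[col 4] BZ: children B:{G}, Z:{A} ∪→ {A,G}; cost 1
[col 4] BRZ: children BZ:{A,G}, R:{A} ∩→ {A}; cost 0
[col 4] EG: children E:{A}, G:{T} ∪→ {A,T}; cost 1
[col 4] EGN: children EG:{A,T}, N:{T} ∩→ {T}; cost 0
[col 4] BEGNRZ: children BRZ:{A}, EGN:{T} ∪→ {A,T}; cost 1
[col 5] BZ: children B:{G}, Z:{C} ∪→ {C,G}; cost 1
[col 5] BRZ: children BZ:{C,G}, R:{A} ∪→ {A,C,G}; cost 1
[col 5] EG: children E:{G}, G:{C} ∪→ {C,G}; cost 1
[col 5] EGN: children EG:{C,G}, N:{G} ∩→ {G}; cost 0
[col 5] BEGNRZ: children BRZ:{A,C,G}, EGN:{G} ∩→ {G}; cost 0
[col 6] BZ: children B:{A}, Z:{T} ∪→ {A,T}; cost 1
[col 6] BRZ: children BZ:{A,T}, R:{A} ∩→ {A}; cost 0
[col 6] EG: children E:{G}, G:{T} ∪→ {G,T}; cost 1
[col 6] EGN: children EG:{G,T}, N:{A} ∪→ {A,G,T}; cost 1
[col 6] BEGNRZ: children BRZ:{A}, EGN:{A,G,T} ∩→ {A}; cost 0
[col 7] BZ: children B:{G}, Z:{C} ∪→ {C,G}; cost 1
[col 7] BRZ: children BZ:{C,G}, R:{T} ∪→ {C,G,T}; cost 1
[col 7] EG: children E:{A}, G:{A} ∩→ {A}; cost 0
[col 7] EGN: children EG:{A}, N:{C} ∪→ {A,C}; cost 1
[col 7] BEGNRZ: children BRZ:{C,G,T}, EGN:{A,C} ∩→ {C}; cost 0
per-site changes: [2, 3, 3, 4, 3, 3, 3, 3]; total = 24

3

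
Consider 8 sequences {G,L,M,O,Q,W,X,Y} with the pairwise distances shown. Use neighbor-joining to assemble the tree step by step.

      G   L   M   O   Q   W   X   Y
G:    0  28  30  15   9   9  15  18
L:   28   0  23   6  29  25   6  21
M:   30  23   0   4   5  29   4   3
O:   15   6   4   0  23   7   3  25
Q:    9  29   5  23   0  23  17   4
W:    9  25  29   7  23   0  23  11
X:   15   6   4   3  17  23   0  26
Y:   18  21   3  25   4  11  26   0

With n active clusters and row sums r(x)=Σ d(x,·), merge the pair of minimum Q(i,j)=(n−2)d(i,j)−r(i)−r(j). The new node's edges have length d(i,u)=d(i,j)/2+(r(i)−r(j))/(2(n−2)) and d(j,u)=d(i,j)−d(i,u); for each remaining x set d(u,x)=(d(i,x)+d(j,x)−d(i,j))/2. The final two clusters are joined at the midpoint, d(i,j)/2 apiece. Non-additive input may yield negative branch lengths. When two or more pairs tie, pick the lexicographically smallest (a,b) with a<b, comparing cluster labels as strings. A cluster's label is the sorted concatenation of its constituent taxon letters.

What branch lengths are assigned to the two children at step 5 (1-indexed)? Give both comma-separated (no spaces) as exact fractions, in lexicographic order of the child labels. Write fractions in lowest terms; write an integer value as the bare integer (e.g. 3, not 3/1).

225/32,283/32

1. join G+W (d=9, Q=-197) ⇒ GW; edges |G|=17/4, |W|=19/4
  updated: d(GW,L)=22, d(GW,M)=25, d(GW,O)=13/2, d(GW,Q)=23/2, d(GW,X)=29/2, d(GW,Y)=10
2. join Q+Y (d=4, Q=-317/2) ⇒ QY; edges |Q|=41/20, |Y|=39/20
  updated: d(GW,QY)=35/4, d(L,QY)=23, d(M,QY)=2, d(O,QY)=22, d(QY,X)=39/2
3. join M+QY (d=2, Q=-501/4) ⇒ MQY; edges |M|=-37/32, |QY|=101/32
  updated: d(GW,MQY)=127/8, d(L,MQY)=22, d(MQY,O)=12, d(MQY,X)=43/4
4. join L+X (d=6, Q=-289/4) ⇒ LX; edges |L|=53/8, |X|=-5/8
  updated: d(GW,LX)=61/4, d(LX,MQY)=107/8, d(LX,O)=3/2
5. join GW+MQY (d=127/8, Q=-377/8) ⇒ GMQWY; edges |GW|=225/32, |MQY|=283/32
  updated: d(GMQWY,LX)=51/8, d(GMQWY,O)=21/16
6. join GMQWY+LX (d=51/8, Q=-147/16) ⇒ GLMQWXY; edges |GMQWY|=99/32, |LX|=105/32
  updated: d(GLMQWXY,O)=-57/32
7. join GLMQWXY+O (d=-57/32) ⇒ GLMOQWXY; edges |GLMQWXY|=-57/64, |O|=-57/64
final tree: ((((G:17/4,W:19/4):225/32,(M:-37/32,(Q:41/20,Y:39/20):101/32):283/32):99/32,(L:53/8,X:-5/8):105/32):-57/64,O:-57/64)
total length: 1327/32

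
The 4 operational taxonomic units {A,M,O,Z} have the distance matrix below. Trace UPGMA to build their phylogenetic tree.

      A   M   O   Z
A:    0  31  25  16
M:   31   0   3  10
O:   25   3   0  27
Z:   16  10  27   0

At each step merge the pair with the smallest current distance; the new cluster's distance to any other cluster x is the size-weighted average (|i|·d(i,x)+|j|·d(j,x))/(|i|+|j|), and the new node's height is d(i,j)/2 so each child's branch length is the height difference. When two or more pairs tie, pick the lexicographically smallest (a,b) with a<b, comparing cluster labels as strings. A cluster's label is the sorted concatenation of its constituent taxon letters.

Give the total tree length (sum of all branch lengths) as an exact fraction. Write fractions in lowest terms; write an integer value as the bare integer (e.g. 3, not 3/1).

131/4

iteration 1: select M,O (d=3); attach at lengths (3/2, 3/2); label the merged cluster MO
  updated: d(A,MO)=28, d(MO,Z)=37/2
iteration 2: select A,Z (d=16); attach at lengths (8, 8); label the merged cluster AZ
  updated: d(AZ,MO)=93/4
iteration 3: select AZ,MO (d=93/4); attach at lengths (29/8, 81/8); label the merged cluster AMOZ
final tree: ((A:8,Z:8):29/8,(M:3/2,O:3/2):81/8)
total length: 131/4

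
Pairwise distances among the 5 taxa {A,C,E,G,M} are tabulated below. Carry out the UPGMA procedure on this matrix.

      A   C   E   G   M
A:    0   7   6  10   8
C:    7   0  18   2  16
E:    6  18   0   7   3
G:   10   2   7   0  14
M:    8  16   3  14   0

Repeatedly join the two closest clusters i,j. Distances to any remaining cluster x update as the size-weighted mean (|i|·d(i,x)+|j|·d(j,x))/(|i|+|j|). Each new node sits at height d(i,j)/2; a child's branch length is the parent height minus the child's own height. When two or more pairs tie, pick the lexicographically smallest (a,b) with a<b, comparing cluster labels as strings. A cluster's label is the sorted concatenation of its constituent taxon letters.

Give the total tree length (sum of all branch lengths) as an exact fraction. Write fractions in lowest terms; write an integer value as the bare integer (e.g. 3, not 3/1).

1. join C+G (d=2) ⇒ CG; edges |C|=1, |G|=1
  updated: d(A,CG)=17/2, d(CG,E)=25/2, d(CG,M)=15
2. join E+M (d=3) ⇒ EM; edges |E|=3/2, |M|=3/2
  updated: d(A,EM)=7, d(CG,EM)=55/4
3. join A+EM (d=7) ⇒ AEM; edges |A|=7/2, |EM|=2
  updated: d(AEM,CG)=12
4. join AEM+CG (d=12) ⇒ ACEGM; edges |AEM|=5/2, |CG|=5
final tree: ((A:7/2,(E:3/2,M:3/2):2):5/2,(C:1,G:1):5)
total length: 18

18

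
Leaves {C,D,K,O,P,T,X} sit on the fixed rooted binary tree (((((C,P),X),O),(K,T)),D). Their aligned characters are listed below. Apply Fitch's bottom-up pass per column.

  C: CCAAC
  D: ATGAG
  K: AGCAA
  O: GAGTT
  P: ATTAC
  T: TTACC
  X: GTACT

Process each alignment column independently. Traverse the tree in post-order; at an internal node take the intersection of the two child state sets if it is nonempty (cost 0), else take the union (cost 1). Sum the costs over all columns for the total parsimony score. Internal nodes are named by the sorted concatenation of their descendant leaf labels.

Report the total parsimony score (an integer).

CP@0: {C} ∪ {A} = {A,C} (union, +1)
CPX@0: {A,C} ∪ {G} = {A,C,G} (union, +1)
COPX@0: {A,C,G} ∩ {G} = {G} (intersection, +0)
KT@0: {A} ∪ {T} = {A,T} (union, +1)
CKOPTX@0: {G} ∪ {A,T} = {A,G,T} (union, +1)
CDKOPTX@0: {A,G,T} ∩ {A} = {A} (intersection, +0)
CP@1: {C} ∪ {T} = {C,T} (union, +1)
CPX@1: {C,T} ∩ {T} = {T} (intersection, +0)
COPX@1: {T} ∪ {A} = {A,T} (union, +1)
KT@1: {G} ∪ {T} = {G,T} (union, +1)
CKOPTX@1: {A,T} ∩ {G,T} = {T} (intersection, +0)
CDKOPTX@1: {T} ∩ {T} = {T} (intersection, +0)
CP@2: {A} ∪ {T} = {A,T} (union, +1)
CPX@2: {A,T} ∩ {A} = {A} (intersection, +0)
COPX@2: {A} ∪ {G} = {A,G} (union, +1)
KT@2: {C} ∪ {A} = {A,C} (union, +1)
CKOPTX@2: {A,G} ∩ {A,C} = {A} (intersection, +0)
CDKOPTX@2: {A} ∪ {G} = {A,G} (union, +1)
CP@3: {A} ∩ {A} = {A} (intersection, +0)
CPX@3: {A} ∪ {C} = {A,C} (union, +1)
COPX@3: {A,C} ∪ {T} = {A,C,T} (union, +1)
KT@3: {A} ∪ {C} = {A,C} (union, +1)
CKOPTX@3: {A,C,T} ∩ {A,C} = {A,C} (intersection, +0)
CDKOPTX@3: {A,C} ∩ {A} = {A} (intersection, +0)
CP@4: {C} ∩ {C} = {C} (intersection, +0)
CPX@4: {C} ∪ {T} = {C,T} (union, +1)
COPX@4: {C,T} ∩ {T} = {T} (intersection, +0)
KT@4: {A} ∪ {C} = {A,C} (union, +1)
CKOPTX@4: {T} ∪ {A,C} = {A,C,T} (union, +1)
CDKOPTX@4: {A,C,T} ∪ {G} = {A,C,G,T} (union, +1)
per-site changes: [4, 3, 4, 3, 4]; total = 18

18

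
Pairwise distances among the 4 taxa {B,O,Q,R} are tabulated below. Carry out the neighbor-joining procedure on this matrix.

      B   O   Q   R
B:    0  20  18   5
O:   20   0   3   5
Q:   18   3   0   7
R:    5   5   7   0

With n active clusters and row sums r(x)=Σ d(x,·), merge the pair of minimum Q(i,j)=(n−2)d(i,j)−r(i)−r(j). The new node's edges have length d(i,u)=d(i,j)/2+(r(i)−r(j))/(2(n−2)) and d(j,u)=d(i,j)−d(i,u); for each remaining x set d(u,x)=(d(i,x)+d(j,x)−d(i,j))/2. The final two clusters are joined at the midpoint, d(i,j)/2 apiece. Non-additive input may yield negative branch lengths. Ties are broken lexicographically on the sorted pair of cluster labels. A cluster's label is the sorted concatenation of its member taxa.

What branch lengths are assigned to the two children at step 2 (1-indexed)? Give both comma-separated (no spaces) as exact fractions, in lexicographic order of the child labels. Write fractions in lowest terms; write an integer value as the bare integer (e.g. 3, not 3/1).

iteration 1: select B,R (d=5, Q=-50); attach at lengths (9, -4); label the merged cluster BR
  updated: d(BR,O)=10, d(BR,Q)=10
iteration 2: select BR,O (d=10, Q=-23); attach at lengths (17/2, 3/2); label the merged cluster BOR
  updated: d(BOR,Q)=3/2
iteration 3: select BOR,Q (d=3/2); attach at lengths (3/4, 3/4); label the merged cluster BOQR
final tree: (((B:9,R:-4):17/2,O:3/2):3/4,Q:3/4)
total length: 33/2

17/2,3/2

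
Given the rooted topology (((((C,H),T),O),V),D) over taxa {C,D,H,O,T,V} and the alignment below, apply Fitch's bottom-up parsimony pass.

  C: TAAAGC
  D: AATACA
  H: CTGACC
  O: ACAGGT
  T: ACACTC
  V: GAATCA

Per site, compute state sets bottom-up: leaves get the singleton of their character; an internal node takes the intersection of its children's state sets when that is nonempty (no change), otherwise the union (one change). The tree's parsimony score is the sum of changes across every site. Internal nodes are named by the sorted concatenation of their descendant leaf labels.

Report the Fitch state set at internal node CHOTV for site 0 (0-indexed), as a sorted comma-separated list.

site 0, node CH: C={T} ∪ H={C} → {C,T} (+1)
site 0, node CHT: CH={C,T} ∪ T={A} → {A,C,T} (+1)
site 0, node CHOT: CHT={A,C,T} ∩ O={A} → {A} (+0)
site 0, node CHOTV: CHOT={A} ∪ V={G} → {A,G} (+1)
site 0, node CDHOTV: CHOTV={A,G} ∩ D={A} → {A} (+0)
site 1, node CH: C={A} ∪ H={T} → {A,T} (+1)
site 1, node CHT: CH={A,T} ∪ T={C} → {A,C,T} (+1)
site 1, node CHOT: CHT={A,C,T} ∩ O={C} → {C} (+0)
site 1, node CHOTV: CHOT={C} ∪ V={A} → {A,C} (+1)
site 1, node CDHOTV: CHOTV={A,C} ∩ D={A} → {A} (+0)
site 2, node CH: C={A} ∪ H={G} → {A,G} (+1)
site 2, node CHT: CH={A,G} ∩ T={A} → {A} (+0)
site 2, node CHOT: CHT={A} ∩ O={A} → {A} (+0)
site 2, node CHOTV: CHOT={A} ∩ V={A} → {A} (+0)
site 2, node CDHOTV: CHOTV={A} ∪ D={T} → {A,T} (+1)
site 3, node CH: C={A} ∩ H={A} → {A} (+0)
site 3, node CHT: CH={A} ∪ T={C} → {A,C} (+1)
site 3, node CHOT: CHT={A,C} ∪ O={G} → {A,C,G} (+1)
site 3, node CHOTV: CHOT={A,C,G} ∪ V={T} → {A,C,G,T} (+1)
site 3, node CDHOTV: CHOTV={A,C,G,T} ∩ D={A} → {A} (+0)
site 4, node CH: C={G} ∪ H={C} → {C,G} (+1)
site 4, node CHT: CH={C,G} ∪ T={T} → {C,G,T} (+1)
site 4, node CHOT: CHT={C,G,T} ∩ O={G} → {G} (+0)
site 4, node CHOTV: CHOT={G} ∪ V={C} → {C,G} (+1)
site 4, node CDHOTV: CHOTV={C,G} ∩ D={C} → {C} (+0)
site 5, node CH: C={C} ∩ H={C} → {C} (+0)
site 5, node CHT: CH={C} ∩ T={C} → {C} (+0)
site 5, node CHOT: CHT={C} ∪ O={T} → {C,T} (+1)
site 5, node CHOTV: CHOT={C,T} ∪ V={A} → {A,C,T} (+1)
site 5, node CDHOTV: CHOTV={A,C,T} ∩ D={A} → {A} (+0)
per-site changes: [3, 3, 2, 3, 3, 2]; total = 16

A,G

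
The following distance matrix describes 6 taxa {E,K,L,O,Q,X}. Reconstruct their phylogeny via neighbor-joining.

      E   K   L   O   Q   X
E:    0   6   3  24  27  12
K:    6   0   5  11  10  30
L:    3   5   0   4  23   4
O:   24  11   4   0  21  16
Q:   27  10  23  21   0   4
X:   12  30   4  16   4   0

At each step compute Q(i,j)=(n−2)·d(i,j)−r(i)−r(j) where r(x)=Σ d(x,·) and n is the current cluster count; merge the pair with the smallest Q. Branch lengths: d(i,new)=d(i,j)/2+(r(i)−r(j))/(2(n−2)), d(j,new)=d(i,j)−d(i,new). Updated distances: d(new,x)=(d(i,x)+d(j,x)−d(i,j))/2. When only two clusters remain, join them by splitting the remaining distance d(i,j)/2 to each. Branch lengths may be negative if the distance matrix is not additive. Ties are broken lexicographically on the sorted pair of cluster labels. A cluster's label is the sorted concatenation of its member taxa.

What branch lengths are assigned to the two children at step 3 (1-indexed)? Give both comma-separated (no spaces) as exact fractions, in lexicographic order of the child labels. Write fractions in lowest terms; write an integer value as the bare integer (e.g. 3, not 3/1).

63/16,-47/16

iteration 1: select Q,X (d=4, Q=-135); attach at lengths (35/8, -3/8); label the merged cluster QX
  updated: d(E,QX)=35/2, d(K,QX)=18, d(L,QX)=23/2, d(O,QX)=33/2
iteration 2: select E,K (d=6, Q=-145/2); attach at lengths (19/4, 5/4); label the merged cluster EK
  updated: d(EK,L)=1, d(EK,O)=29/2, d(EK,QX)=59/4
iteration 3: select EK,L (d=1, Q=-179/4); attach at lengths (63/16, -47/16); label the merged cluster EKL
  updated: d(EKL,O)=35/4, d(EKL,QX)=101/8
iteration 4: select EKL,O (d=35/4, Q=-303/8); attach at lengths (39/16, 101/16); label the merged cluster EKLO
  updated: d(EKLO,QX)=163/16
iteration 5: select EKLO,QX (d=163/16); attach at lengths (163/32, 163/32); label the merged cluster EKLOQX
final tree: ((((E:19/4,K:5/4):63/16,L:-47/16):39/16,O:101/16):163/32,(Q:35/8,X:-3/8):163/32)
total length: 479/16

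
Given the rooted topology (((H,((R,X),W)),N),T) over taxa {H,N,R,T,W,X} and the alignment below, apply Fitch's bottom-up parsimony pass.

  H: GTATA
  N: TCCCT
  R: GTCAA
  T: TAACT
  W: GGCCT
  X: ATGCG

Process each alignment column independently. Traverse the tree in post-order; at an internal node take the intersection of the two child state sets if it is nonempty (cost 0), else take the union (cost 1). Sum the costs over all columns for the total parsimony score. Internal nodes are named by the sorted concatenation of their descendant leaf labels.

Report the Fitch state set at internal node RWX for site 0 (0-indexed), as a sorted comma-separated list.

G

RX@0: {G} ∪ {A} = {A,G} (union, +1)
RWX@0: {A,G} ∩ {G} = {G} (intersection, +0)
HRWX@0: {G} ∩ {G} = {G} (intersection, +0)
HNRWX@0: {G} ∪ {T} = {G,T} (union, +1)
HNRTWX@0: {G,T} ∩ {T} = {T} (intersection, +0)
RX@1: {T} ∩ {T} = {T} (intersection, +0)
RWX@1: {T} ∪ {G} = {G,T} (union, +1)
HRWX@1: {T} ∩ {G,T} = {T} (intersection, +0)
HNRWX@1: {T} ∪ {C} = {C,T} (union, +1)
HNRTWX@1: {C,T} ∪ {A} = {A,C,T} (union, +1)
RX@2: {C} ∪ {G} = {C,G} (union, +1)
RWX@2: {C,G} ∩ {C} = {C} (intersection, +0)
HRWX@2: {A} ∪ {C} = {A,C} (union, +1)
HNRWX@2: {A,C} ∩ {C} = {C} (intersection, +0)
HNRTWX@2: {C} ∪ {A} = {A,C} (union, +1)
RX@3: {A} ∪ {C} = {A,C} (union, +1)
RWX@3: {A,C} ∩ {C} = {C} (intersection, +0)
HRWX@3: {T} ∪ {C} = {C,T} (union, +1)
HNRWX@3: {C,T} ∩ {C} = {C} (intersection, +0)
HNRTWX@3: {C} ∩ {C} = {C} (intersection, +0)
RX@4: {A} ∪ {G} = {A,G} (union, +1)
RWX@4: {A,G} ∪ {T} = {A,G,T} (union, +1)
HRWX@4: {A} ∩ {A,G,T} = {A} (intersection, +0)
HNRWX@4: {A} ∪ {T} = {A,T} (union, +1)
HNRTWX@4: {A,T} ∩ {T} = {T} (intersection, +0)
per-site changes: [2, 3, 3, 2, 3]; total = 13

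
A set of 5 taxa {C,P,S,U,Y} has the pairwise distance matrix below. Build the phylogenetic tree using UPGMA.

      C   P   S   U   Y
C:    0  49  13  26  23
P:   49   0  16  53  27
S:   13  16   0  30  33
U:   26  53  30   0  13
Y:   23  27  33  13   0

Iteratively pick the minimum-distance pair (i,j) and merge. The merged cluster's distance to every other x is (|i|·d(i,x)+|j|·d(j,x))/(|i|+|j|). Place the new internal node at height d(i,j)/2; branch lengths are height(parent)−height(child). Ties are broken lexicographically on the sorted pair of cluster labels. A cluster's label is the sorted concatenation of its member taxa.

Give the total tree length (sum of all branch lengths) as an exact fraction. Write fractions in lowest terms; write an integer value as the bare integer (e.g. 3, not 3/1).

iteration 1: select C,S (d=13); attach at lengths (13/2, 13/2); label the merged cluster CS
  updated: d(CS,P)=65/2, d(CS,U)=28, d(CS,Y)=28
iteration 2: select U,Y (d=13); attach at lengths (13/2, 13/2); label the merged cluster UY
  updated: d(CS,UY)=28, d(P,UY)=40
iteration 3: select CS,UY (d=28); attach at lengths (15/2, 15/2); label the merged cluster CSUY
  updated: d(CSUY,P)=145/4
iteration 4: select CSUY,P (d=145/4); attach at lengths (33/8, 145/8); label the merged cluster CPSUY
final tree: (((C:13/2,S:13/2):15/2,(U:13/2,Y:13/2):15/2):33/8,P:145/8)
total length: 253/4

253/4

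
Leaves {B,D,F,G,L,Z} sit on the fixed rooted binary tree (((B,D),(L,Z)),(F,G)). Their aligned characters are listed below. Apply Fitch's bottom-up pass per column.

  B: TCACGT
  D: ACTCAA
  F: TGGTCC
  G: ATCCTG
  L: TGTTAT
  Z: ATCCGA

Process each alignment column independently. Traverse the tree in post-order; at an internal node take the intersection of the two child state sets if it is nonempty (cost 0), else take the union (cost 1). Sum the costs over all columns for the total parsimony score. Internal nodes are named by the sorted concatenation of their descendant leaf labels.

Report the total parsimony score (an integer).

[col 0] BD: children B:{T}, D:{A} ∪→ {A,T}; cost 1
[col 0] LZ: children L:{T}, Z:{A} ∪→ {A,T}; cost 1
[col 0] BDLZ: children BD:{A,T}, LZ:{A,T} ∩→ {A,T}; cost 0
[col 0] FG: children F:{T}, G:{A} ∪→ {A,T}; cost 1
[col 0] BDFGLZ: children BDLZ:{A,T}, FG:{A,T} ∩→ {A,T}; cost 0
[col 1] BD: children B:{C}, D:{C} ∩→ {C}; cost 0
[col 1] LZ: children L:{G}, Z:{T} ∪→ {G,T}; cost 1
[col 1] BDLZ: children BD:{C}, LZ:{G,T} ∪→ {C,G,T}; cost 1
[col 1] FG: children F:{G}, G:{T} ∪→ {G,T}; cost 1
[col 1] BDFGLZ: children BDLZ:{C,G,T}, FG:{G,T} ∩→ {G,T}; cost 0
[col 2] BD: children B:{A}, D:{T} ∪→ {A,T}; cost 1
[col 2] LZ: children L:{T}, Z:{C} ∪→ {C,T}; cost 1
[col 2] BDLZ: children BD:{A,T}, LZ:{C,T} ∩→ {T}; cost 0
[col 2] FG: children F:{G}, G:{C} ∪→ {C,G}; cost 1
[col 2] BDFGLZ: children BDLZ:{T}, FG:{C,G} ∪→ {C,G,T}; cost 1
[col 3] BD: children B:{C}, D:{C} ∩→ {C}; cost 0
[col 3] LZ: children L:{T}, Z:{C} ∪→ {C,T}; cost 1
[col 3] BDLZ: children BD:{C}, LZ:{C,T} ∩→ {C}; cost 0
[col 3] FG: children F:{T}, G:{C} ∪→ {C,T}; cost 1
[col 3] BDFGLZ: children BDLZ:{C}, FG:{C,T} ∩→ {C}; cost 0
[col 4] BD: children B:{G}, D:{A} ∪→ {A,G}; cost 1
[col 4] LZ: children L:{A}, Z:{G} ∪→ {A,G}; cost 1
[col 4] BDLZ: children BD:{A,G}, LZ:{A,G} ∩→ {A,G}; cost 0
[col 4] FG: children F:{C}, G:{T} ∪→ {C,T}; cost 1
[col 4] BDFGLZ: children BDLZ:{A,G}, FG:{C,T} ∪→ {A,C,G,T}; cost 1
[col 5] BD: children B:{T}, D:{A} ∪→ {A,T}; cost 1
[col 5] LZ: children L:{T}, Z:{A} ∪→ {A,T}; cost 1
[col 5] BDLZ: children BD:{A,T}, LZ:{A,T} ∩→ {A,T}; cost 0
[col 5] FG: children F:{C}, G:{G} ∪→ {C,G}; cost 1
[col 5] BDFGLZ: children BDLZ:{A,T}, FG:{C,G} ∪→ {A,C,G,T}; cost 1
per-site changes: [3, 3, 4, 2, 4, 4]; total = 20

20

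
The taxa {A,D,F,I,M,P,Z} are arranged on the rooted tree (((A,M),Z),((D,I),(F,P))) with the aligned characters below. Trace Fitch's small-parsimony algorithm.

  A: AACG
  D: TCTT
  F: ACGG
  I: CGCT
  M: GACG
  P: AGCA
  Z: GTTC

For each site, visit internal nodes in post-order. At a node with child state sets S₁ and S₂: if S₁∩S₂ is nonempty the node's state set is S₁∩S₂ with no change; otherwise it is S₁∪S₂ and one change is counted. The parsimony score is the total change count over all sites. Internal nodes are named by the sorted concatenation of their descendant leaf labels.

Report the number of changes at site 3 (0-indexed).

AM@0: {A} ∪ {G} = {A,G} (union, +1)
AMZ@0: {A,G} ∩ {G} = {G} (intersection, +0)
DI@0: {T} ∪ {C} = {C,T} (union, +1)
FP@0: {A} ∩ {A} = {A} (intersection, +0)
DFIP@0: {C,T} ∪ {A} = {A,C,T} (union, +1)
ADFIMPZ@0: {G} ∪ {A,C,T} = {A,C,G,T} (union, +1)
AM@1: {A} ∩ {A} = {A} (intersection, +0)
AMZ@1: {A} ∪ {T} = {A,T} (union, +1)
DI@1: {C} ∪ {G} = {C,G} (union, +1)
FP@1: {C} ∪ {G} = {C,G} (union, +1)
DFIP@1: {C,G} ∩ {C,G} = {C,G} (intersection, +0)
ADFIMPZ@1: {A,T} ∪ {C,G} = {A,C,G,T} (union, +1)
AM@2: {C} ∩ {C} = {C} (intersection, +0)
AMZ@2: {C} ∪ {T} = {C,T} (union, +1)
DI@2: {T} ∪ {C} = {C,T} (union, +1)
FP@2: {G} ∪ {C} = {C,G} (union, +1)
DFIP@2: {C,T} ∩ {C,G} = {C} (intersection, +0)
ADFIMPZ@2: {C,T} ∩ {C} = {C} (intersection, +0)
AM@3: {G} ∩ {G} = {G} (intersection, +0)
AMZ@3: {G} ∪ {C} = {C,G} (union, +1)
DI@3: {T} ∩ {T} = {T} (intersection, +0)
FP@3: {G} ∪ {A} = {A,G} (union, +1)
DFIP@3: {T} ∪ {A,G} = {A,G,T} (union, +1)
ADFIMPZ@3: {C,G} ∩ {A,G,T} = {G} (intersection, +0)
per-site changes: [4, 4, 3, 3]; total = 14

3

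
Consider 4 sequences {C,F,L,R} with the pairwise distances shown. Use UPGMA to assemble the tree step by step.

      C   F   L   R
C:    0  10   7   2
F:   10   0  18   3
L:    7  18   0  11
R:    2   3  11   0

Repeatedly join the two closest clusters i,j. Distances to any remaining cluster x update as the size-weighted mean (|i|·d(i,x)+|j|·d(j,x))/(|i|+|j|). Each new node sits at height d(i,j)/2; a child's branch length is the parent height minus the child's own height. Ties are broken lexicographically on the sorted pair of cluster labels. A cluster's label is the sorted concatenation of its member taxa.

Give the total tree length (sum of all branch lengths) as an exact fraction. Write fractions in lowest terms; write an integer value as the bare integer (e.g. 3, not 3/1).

step 1: merge (C,R) at d=2; branch lengths C→1, R→1; new cluster CR
  updated: d(CR,F)=13/2, d(CR,L)=9
step 2: merge (CR,F) at d=13/2; branch lengths CR→9/4, F→13/4; new cluster CFR
  updated: d(CFR,L)=12
step 3: merge (CFR,L) at d=12; branch lengths CFR→11/4, L→6; new cluster CFLR
final tree: (((C:1,R:1):9/4,F:13/4):11/4,L:6)
total length: 65/4

65/4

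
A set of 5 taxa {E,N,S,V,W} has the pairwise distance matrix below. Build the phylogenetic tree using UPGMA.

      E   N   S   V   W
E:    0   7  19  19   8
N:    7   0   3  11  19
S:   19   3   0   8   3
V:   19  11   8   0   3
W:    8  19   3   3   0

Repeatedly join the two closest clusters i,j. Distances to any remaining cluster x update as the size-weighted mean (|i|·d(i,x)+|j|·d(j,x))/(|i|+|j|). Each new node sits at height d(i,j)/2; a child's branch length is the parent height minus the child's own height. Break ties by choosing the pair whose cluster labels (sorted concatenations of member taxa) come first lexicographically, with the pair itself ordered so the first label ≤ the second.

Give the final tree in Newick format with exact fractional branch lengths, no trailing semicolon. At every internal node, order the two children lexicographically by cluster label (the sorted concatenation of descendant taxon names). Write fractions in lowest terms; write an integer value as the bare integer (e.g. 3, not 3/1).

(E:53/8,((N:3/2,S:3/2):29/8,(V:3/2,W:3/2):29/8):3/2)

step 1: merge (N,S) at d=3; branch lengths N→3/2, S→3/2; new cluster NS
  updated: d(E,NS)=13, d(NS,V)=19/2, d(NS,W)=11
step 2: merge (V,W) at d=3; branch lengths V→3/2, W→3/2; new cluster VW
  updated: d(E,VW)=27/2, d(NS,VW)=41/4
step 3: merge (NS,VW) at d=41/4; branch lengths NS→29/8, VW→29/8; new cluster NSVW
  updated: d(E,NSVW)=53/4
step 4: merge (E,NSVW) at d=53/4; branch lengths E→53/8, NSVW→3/2; new cluster ENSVW
final tree: (E:53/8,((N:3/2,S:3/2):29/8,(V:3/2,W:3/2):29/8):3/2)
total length: 171/8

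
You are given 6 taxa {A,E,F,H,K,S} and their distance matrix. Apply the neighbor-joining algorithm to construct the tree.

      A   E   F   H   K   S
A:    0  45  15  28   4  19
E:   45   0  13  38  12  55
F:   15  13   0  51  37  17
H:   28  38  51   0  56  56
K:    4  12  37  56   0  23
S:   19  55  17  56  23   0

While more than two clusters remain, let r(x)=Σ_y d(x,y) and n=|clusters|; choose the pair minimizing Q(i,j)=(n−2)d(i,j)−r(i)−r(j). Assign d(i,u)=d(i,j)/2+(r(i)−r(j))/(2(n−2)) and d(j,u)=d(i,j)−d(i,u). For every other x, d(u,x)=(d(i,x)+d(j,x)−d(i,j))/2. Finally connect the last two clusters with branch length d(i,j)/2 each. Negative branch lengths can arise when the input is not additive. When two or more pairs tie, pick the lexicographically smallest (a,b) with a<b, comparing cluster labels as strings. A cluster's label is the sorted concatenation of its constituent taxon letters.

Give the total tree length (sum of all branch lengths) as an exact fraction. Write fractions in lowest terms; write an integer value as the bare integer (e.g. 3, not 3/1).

1. join E+K (d=12, Q=-247) ⇒ EK; edges |E|=79/8, |K|=17/8
  updated: d(A,EK)=37/2, d(EK,F)=19, d(EK,H)=41, d(EK,S)=33
2. join F+S (d=17, Q=-176) ⇒ FS; edges |F|=14/3, |S|=37/3
  updated: d(A,FS)=17/2, d(EK,FS)=35/2, d(FS,H)=45
3. join A+H (d=28, Q=-113) ⇒ AH; edges |A|=-3/4, |H|=115/4
  updated: d(AH,EK)=63/4, d(AH,FS)=51/4
4. join AH+EK (d=63/4, Q=-46) ⇒ AEHK; edges |AH|=11/2, |EK|=41/4
  updated: d(AEHK,FS)=29/4
5. join AEHK+FS (d=29/4) ⇒ AEFHKS; edges |AEHK|=29/8, |FS|=29/8
final tree: (((A:-3/4,H:115/4):11/2,(E:79/8,K:17/8):41/4):29/8,(F:14/3,S:37/3):29/8)
total length: 80

80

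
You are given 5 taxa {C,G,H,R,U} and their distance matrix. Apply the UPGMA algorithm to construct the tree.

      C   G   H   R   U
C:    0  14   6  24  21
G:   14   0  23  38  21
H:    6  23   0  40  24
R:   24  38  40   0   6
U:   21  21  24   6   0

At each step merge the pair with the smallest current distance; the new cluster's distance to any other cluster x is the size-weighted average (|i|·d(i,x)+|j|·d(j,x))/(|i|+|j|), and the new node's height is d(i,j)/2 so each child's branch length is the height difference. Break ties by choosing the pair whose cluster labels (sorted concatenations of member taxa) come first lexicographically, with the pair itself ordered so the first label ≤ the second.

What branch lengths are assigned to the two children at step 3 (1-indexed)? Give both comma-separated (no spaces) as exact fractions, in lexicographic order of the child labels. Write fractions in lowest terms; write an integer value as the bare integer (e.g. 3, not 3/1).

25/4,37/4

1. join C+H (d=6) ⇒ CH; edges |C|=3, |H|=3
  updated: d(CH,G)=37/2, d(CH,R)=32, d(CH,U)=45/2
2. join R+U (d=6) ⇒ RU; edges |R|=3, |U|=3
  updated: d(CH,RU)=109/4, d(G,RU)=59/2
3. join CH+G (d=37/2) ⇒ CGH; edges |CH|=25/4, |G|=37/4
  updated: d(CGH,RU)=28
4. join CGH+RU (d=28) ⇒ CGHRU; edges |CGH|=19/4, |RU|=11
final tree: (((C:3,H:3):25/4,G:37/4):19/4,(R:3,U:3):11)
total length: 173/4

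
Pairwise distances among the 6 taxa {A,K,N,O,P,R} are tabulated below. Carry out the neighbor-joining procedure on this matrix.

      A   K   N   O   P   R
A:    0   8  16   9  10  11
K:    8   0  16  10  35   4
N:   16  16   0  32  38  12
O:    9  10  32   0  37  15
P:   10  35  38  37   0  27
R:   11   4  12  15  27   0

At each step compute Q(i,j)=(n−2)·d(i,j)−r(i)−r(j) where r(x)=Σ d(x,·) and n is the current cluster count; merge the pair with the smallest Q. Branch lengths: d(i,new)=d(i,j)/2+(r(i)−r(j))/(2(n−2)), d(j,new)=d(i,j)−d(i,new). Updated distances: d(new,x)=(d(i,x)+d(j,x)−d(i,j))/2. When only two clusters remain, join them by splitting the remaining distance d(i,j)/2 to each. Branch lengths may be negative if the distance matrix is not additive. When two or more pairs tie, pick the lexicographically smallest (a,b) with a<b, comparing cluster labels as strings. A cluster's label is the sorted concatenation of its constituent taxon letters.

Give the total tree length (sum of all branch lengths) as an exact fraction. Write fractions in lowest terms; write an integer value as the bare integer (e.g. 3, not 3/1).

1. join A+P (d=10, Q=-161) ⇒ AP; edges |A|=-53/8, |P|=133/8
  updated: d(AP,K)=33/2, d(AP,N)=22, d(AP,O)=18, d(AP,R)=14
2. join AP+O (d=18, Q=-183/2) ⇒ AOP; edges |AP|=33/4, |O|=39/4
  updated: d(AOP,K)=17/4, d(AOP,N)=18, d(AOP,R)=11/2
3. join AOP+K (d=17/4, Q=-87/2) ⇒ AKOP; edges |AOP|=3, |K|=5/4
  updated: d(AKOP,N)=119/8, d(AKOP,R)=21/8
4. join AKOP+N (d=119/8, Q=-59/2) ⇒ AKNOP; edges |AKOP|=11/4, |N|=97/8
  updated: d(AKNOP,R)=-1/8
5. join AKNOP+R (d=-1/8) ⇒ AKNOPR; edges |AKNOP|=-1/16, |R|=-1/16
final tree: (((((A:-53/8,P:133/8):33/4,O:39/4):3,K:5/4):11/4,N:97/8):-1/16,R:-1/16)
total length: 47

47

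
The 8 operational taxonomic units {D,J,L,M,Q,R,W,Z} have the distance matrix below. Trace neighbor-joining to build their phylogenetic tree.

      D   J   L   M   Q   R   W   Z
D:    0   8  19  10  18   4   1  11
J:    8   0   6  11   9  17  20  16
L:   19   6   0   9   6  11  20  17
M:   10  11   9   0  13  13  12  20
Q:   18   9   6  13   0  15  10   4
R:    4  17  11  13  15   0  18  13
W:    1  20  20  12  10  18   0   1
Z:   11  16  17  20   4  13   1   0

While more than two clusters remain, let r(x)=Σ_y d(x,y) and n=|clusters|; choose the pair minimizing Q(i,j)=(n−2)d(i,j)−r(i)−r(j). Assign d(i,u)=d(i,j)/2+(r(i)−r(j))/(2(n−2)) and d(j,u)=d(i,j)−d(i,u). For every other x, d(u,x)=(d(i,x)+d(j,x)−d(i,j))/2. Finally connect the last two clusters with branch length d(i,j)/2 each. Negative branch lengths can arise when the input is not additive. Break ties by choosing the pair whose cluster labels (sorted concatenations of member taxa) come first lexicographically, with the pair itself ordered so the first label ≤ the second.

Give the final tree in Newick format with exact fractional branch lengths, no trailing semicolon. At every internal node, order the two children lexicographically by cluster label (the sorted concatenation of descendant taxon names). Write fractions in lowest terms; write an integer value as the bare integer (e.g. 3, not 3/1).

iteration 1: select W,Z (d=1, Q=-158); attach at lengths (1/2, 1/2); label the merged cluster WZ
  updated: d(D,WZ)=11/2, d(J,WZ)=35/2, d(L,WZ)=18, d(M,WZ)=31/2, d(Q,WZ)=13/2, d(R,WZ)=15
iteration 2: select D,R (d=4, Q=-239/2); attach at lengths (19/20, 61/20); label the merged cluster DR
  updated: d(DR,J)=21/2, d(DR,L)=13, d(DR,M)=19/2, d(DR,Q)=29/2, d(DR,WZ)=33/4
iteration 3: select Q,WZ (d=13/2, Q=-355/4); attach at lengths (37/32, 171/32); label the merged cluster QWZ
  updated: d(DR,QWZ)=65/8, d(J,QWZ)=10, d(L,QWZ)=35/4, d(M,QWZ)=11
iteration 4: select J,L (d=6, Q=-225/4); attach at lengths (25/8, 23/8); label the merged cluster JL
  updated: d(DR,JL)=35/4, d(JL,M)=7, d(JL,QWZ)=51/8
iteration 5: select DR,QWZ (d=65/8, Q=-285/8); attach at lengths (137/32, 123/32); label the merged cluster DQRWZ
  updated: d(DQRWZ,JL)=7/2, d(DQRWZ,M)=99/16
iteration 6: select DQRWZ,JL (d=7/2, Q=-267/16); attach at lengths (43/32, 69/32); label the merged cluster DJLQRWZ
  updated: d(DJLQRWZ,M)=155/32
iteration 7: select DJLQRWZ,M (d=155/32); attach at lengths (155/64, 155/64); label the merged cluster DJLMQRWZ
final tree: ((((D:19/20,R:61/20):137/32,(Q:37/32,(W:1/2,Z:1/2):171/32):123/32):43/32,(J:25/8,L:23/8):69/32):155/64,M:155/64)
total length: 1087/32

((((D:19/20,R:61/20):137/32,(Q:37/32,(W:1/2,Z:1/2):171/32):123/32):43/32,(J:25/8,L:23/8):69/32):155/64,M:155/64)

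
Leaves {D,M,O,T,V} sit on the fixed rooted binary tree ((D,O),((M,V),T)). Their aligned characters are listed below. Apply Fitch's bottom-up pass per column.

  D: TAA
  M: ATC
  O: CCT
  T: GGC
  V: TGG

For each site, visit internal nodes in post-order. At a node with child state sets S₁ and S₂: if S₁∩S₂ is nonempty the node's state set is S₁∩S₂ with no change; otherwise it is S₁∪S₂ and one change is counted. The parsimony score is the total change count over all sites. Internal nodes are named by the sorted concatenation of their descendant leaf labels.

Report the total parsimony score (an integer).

DO@0: {T} ∪ {C} = {C,T} (union, +1)
MV@0: {A} ∪ {T} = {A,T} (union, +1)
MTV@0: {A,T} ∪ {G} = {A,G,T} (union, +1)
DMOTV@0: {C,T} ∩ {A,G,T} = {T} (intersection, +0)
DO@1: {A} ∪ {C} = {A,C} (union, +1)
MV@1: {T} ∪ {G} = {G,T} (union, +1)
MTV@1: {G,T} ∩ {G} = {G} (intersection, +0)
DMOTV@1: {A,C} ∪ {G} = {A,C,G} (union, +1)
DO@2: {A} ∪ {T} = {A,T} (union, +1)
MV@2: {C} ∪ {G} = {C,G} (union, +1)
MTV@2: {C,G} ∩ {C} = {C} (intersection, +0)
DMOTV@2: {A,T} ∪ {C} = {A,C,T} (union, +1)
per-site changes: [3, 3, 3]; total = 9

9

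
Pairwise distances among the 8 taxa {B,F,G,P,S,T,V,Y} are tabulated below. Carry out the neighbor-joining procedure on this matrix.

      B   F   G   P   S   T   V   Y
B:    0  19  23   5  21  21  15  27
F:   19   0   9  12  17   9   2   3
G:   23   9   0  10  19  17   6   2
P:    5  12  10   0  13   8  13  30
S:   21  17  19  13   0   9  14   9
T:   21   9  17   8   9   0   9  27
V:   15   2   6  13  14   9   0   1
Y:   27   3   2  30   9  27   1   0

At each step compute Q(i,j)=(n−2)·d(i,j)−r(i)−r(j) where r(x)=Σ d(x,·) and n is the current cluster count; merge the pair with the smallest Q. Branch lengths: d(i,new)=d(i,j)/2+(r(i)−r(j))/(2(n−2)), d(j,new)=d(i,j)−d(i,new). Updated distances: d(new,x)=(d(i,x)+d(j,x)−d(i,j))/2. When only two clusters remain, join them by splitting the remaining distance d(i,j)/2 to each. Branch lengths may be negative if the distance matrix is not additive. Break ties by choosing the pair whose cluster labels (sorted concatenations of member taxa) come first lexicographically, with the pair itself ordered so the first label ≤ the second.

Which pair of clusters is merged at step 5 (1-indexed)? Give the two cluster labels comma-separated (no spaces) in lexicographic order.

1. join B+P (d=5, Q=-192) ⇒ BP; edges |B|=35/6, |P|=-5/6
  updated: d(BP,F)=13, d(BP,G)=14, d(BP,S)=29/2, d(BP,T)=12, d(BP,V)=23/2, d(BP,Y)=26
2. join G+Y (d=2, Q=-125) ⇒ GY; edges |G|=9/10, |Y|=11/10
  updated: d(BP,GY)=19, d(F,GY)=5, d(GY,S)=13, d(GY,T)=21, d(GY,V)=5/2
3. join S+T (d=9, Q=-183/2) ⇒ ST; edges |S|=87/16, |T|=57/16
  updated: d(BP,ST)=35/4, d(F,ST)=17/2, d(GY,ST)=25/2, d(ST,V)=7
4. join BP+ST (d=35/4, Q=-251/4) ⇒ BPST; edges |BP|=167/24, |ST|=43/24
  updated: d(BPST,F)=51/8, d(BPST,GY)=91/8, d(BPST,V)=39/8
5. join BPST+F (d=51/8, Q=-93/4) ⇒ BFPST; edges |BPST|=11/2, |F|=7/8
  updated: d(BFPST,GY)=5, d(BFPST,V)=1/4
6. join BFPST+GY (d=5, Q=-31/4) ⇒ BFGPSTY; edges |BFPST|=11/8, |GY|=29/8
  updated: d(BFGPSTY,V)=-9/8
7. join BFGPSTY+V (d=-9/8) ⇒ BFGPSTVY; edges |BFGPSTY|=-9/16, |V|=-9/16
final tree: (((((B:35/6,P:-5/6):167/24,(S:87/16,T:57/16):43/24):11/2,F:7/8):11/8,(G:9/10,Y:11/10):29/8):-9/16,V:-9/16)
total length: 35

BPST,F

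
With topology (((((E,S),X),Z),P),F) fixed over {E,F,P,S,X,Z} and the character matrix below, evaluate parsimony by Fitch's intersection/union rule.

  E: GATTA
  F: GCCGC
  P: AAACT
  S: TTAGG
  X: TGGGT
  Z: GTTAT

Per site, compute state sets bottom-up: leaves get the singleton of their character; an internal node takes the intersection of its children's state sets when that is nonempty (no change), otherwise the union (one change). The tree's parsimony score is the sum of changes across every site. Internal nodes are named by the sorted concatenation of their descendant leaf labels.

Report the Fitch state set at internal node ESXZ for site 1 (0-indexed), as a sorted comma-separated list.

[col 0] ES: children E:{G}, S:{T} ∪→ {G,T}; cost 1
[col 0] ESX: children ES:{G,T}, X:{T} ∩→ {T}; cost 0
[col 0] ESXZ: children ESX:{T}, Z:{G} ∪→ {G,T}; cost 1
[col 0] EPSXZ: children ESXZ:{G,T}, P:{A} ∪→ {A,G,T}; cost 1
[col 0] EFPSXZ: children EPSXZ:{A,G,T}, F:{G} ∩→ {G}; cost 0
[col 1] ES: children E:{A}, S:{T} ∪→ {A,T}; cost 1
[col 1] ESX: children ES:{A,T}, X:{G} ∪→ {A,G,T}; cost 1
[col 1] ESXZ: children ESX:{A,G,T}, Z:{T} ∩→ {T}; cost 0
[col 1] EPSXZ: children ESXZ:{T}, P:{A} ∪→ {A,T}; cost 1
[col 1] EFPSXZ: children EPSXZ:{A,T}, F:{C} ∪→ {A,C,T}; cost 1
[col 2] ES: children E:{T}, S:{A} ∪→ {A,T}; cost 1
[col 2] ESX: children ES:{A,T}, X:{G} ∪→ {A,G,T}; cost 1
[col 2] ESXZ: children ESX:{A,G,T}, Z:{T} ∩→ {T}; cost 0
[col 2] EPSXZ: children ESXZ:{T}, P:{A} ∪→ {A,T}; cost 1
[col 2] EFPSXZ: children EPSXZ:{A,T}, F:{C} ∪→ {A,C,T}; cost 1
[col 3] ES: children E:{T}, S:{G} ∪→ {G,T}; cost 1
[col 3] ESX: children ES:{G,T}, X:{G} ∩→ {G}; cost 0
[col 3] ESXZ: children ESX:{G}, Z:{A} ∪→ {A,G}; cost 1
[col 3] EPSXZ: children ESXZ:{A,G}, P:{C} ∪→ {A,C,G}; cost 1
[col 3] EFPSXZ: children EPSXZ:{A,C,G}, F:{G} ∩→ {G}; cost 0
[col 4] ES: children E:{A}, S:{G} ∪→ {A,G}; cost 1
[col 4] ESX: children ES:{A,G}, X:{T} ∪→ {A,G,T}; cost 1
[col 4] ESXZ: children ESX:{A,G,T}, Z:{T} ∩→ {T}; cost 0
[col 4] EPSXZ: children ESXZ:{T}, P:{T} ∩→ {T}; cost 0
[col 4] EFPSXZ: children EPSXZ:{T}, F:{C} ∪→ {C,T}; cost 1
per-site changes: [3, 4, 4, 3, 3]; total = 17

T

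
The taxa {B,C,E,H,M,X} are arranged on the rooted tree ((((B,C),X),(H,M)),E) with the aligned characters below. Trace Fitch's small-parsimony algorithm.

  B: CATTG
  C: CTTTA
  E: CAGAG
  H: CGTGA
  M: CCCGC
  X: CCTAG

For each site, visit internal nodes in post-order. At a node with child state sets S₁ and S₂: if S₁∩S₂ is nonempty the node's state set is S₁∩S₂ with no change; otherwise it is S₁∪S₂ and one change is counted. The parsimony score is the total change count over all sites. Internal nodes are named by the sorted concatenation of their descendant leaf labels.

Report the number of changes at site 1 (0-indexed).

4

[col 0] BC: children B:{C}, C:{C} ∩→ {C}; cost 0
[col 0] BCX: children BC:{C}, X:{C} ∩→ {C}; cost 0
[col 0] HM: children H:{C}, M:{C} ∩→ {C}; cost 0
[col 0] BCHMX: children BCX:{C}, HM:{C} ∩→ {C}; cost 0
[col 0] BCEHMX: children BCHMX:{C}, E:{C} ∩→ {C}; cost 0
[col 1] BC: children B:{A}, C:{T} ∪→ {A,T}; cost 1
[col 1] BCX: children BC:{A,T}, X:{C} ∪→ {A,C,T}; cost 1
[col 1] HM: children H:{G}, M:{C} ∪→ {C,G}; cost 1
[col 1] BCHMX: children BCX:{A,C,T}, HM:{C,G} ∩→ {C}; cost 0
[col 1] BCEHMX: children BCHMX:{C}, E:{A} ∪→ {A,C}; cost 1
[col 2] BC: children B:{T}, C:{T} ∩→ {T}; cost 0
[col 2] BCX: children BC:{T}, X:{T} ∩→ {T}; cost 0
[col 2] HM: children H:{T}, M:{C} ∪→ {C,T}; cost 1
[col 2] BCHMX: children BCX:{T}, HM:{C,T} ∩→ {T}; cost 0
[col 2] BCEHMX: children BCHMX:{T}, E:{G} ∪→ {G,T}; cost 1
[col 3] BC: children B:{T}, C:{T} ∩→ {T}; cost 0
[col 3] BCX: children BC:{T}, X:{A} ∪→ {A,T}; cost 1
[col 3] HM: children H:{G}, M:{G} ∩→ {G}; cost 0
[col 3] BCHMX: children BCX:{A,T}, HM:{G} ∪→ {A,G,T}; cost 1
[col 3] BCEHMX: children BCHMX:{A,G,T}, E:{A} ∩→ {A}; cost 0
[col 4] BC: children B:{G}, C:{A} ∪→ {A,G}; cost 1
[col 4] BCX: children BC:{A,G}, X:{G} ∩→ {G}; cost 0
[col 4] HM: children H:{A}, M:{C} ∪→ {A,C}; cost 1
[col 4] BCHMX: children BCX:{G}, HM:{A,C} ∪→ {A,C,G}; cost 1
[col 4] BCEHMX: children BCHMX:{A,C,G}, E:{G} ∩→ {G}; cost 0
per-site changes: [0, 4, 2, 2, 3]; total = 11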